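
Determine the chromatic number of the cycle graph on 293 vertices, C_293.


An odd cycle cannot be 2-colored: alternating two colors around the cycle returns to the start with a conflict.
Since 293 is odd, three colors are required (and three suffice).
Chromatic number = 3.

3


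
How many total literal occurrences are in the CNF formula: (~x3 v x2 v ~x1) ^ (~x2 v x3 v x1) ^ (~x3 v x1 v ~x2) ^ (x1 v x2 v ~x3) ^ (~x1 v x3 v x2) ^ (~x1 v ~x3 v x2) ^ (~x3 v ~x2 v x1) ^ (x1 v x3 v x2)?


Clause lengths: 3, 3, 3, 3, 3, 3, 3, 3.
Sum = 3 + 3 + 3 + 3 + 3 + 3 + 3 + 3 = 24.

24


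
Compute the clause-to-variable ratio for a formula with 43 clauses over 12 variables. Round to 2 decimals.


Clause-to-variable ratio = clauses / variables.
43 / 12 = 3.58.

3.58


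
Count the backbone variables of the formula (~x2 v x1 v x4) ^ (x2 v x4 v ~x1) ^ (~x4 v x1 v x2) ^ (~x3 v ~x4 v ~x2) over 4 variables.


Find all satisfying assignments: 8 model(s).
Check which variables have the same value in every model.
No variable is fixed across all models.
Backbone size = 0.

0


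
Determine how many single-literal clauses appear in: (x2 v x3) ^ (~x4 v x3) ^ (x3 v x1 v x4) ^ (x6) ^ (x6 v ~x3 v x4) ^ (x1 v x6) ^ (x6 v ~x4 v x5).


A unit clause contains exactly one literal.
Unit clauses found: (x6).
Count = 1.

1


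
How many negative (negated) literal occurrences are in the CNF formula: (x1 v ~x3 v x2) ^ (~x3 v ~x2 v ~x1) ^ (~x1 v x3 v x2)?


Scan each clause for negated literals.
Clause 1: 1 negative; Clause 2: 3 negative; Clause 3: 1 negative.
Total negative literal occurrences = 5.

5


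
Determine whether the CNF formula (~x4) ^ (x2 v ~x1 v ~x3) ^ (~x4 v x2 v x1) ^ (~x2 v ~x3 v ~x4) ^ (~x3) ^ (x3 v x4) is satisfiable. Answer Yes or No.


Check all 16 possible truth assignments.
Number of satisfying assignments found: 0.
The formula is unsatisfiable.

No


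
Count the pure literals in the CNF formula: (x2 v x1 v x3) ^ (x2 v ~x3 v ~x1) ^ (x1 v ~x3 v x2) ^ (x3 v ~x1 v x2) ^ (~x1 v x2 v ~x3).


A pure literal appears in only one polarity across all clauses.
Pure literals: x2 (positive only).
Count = 1.

1


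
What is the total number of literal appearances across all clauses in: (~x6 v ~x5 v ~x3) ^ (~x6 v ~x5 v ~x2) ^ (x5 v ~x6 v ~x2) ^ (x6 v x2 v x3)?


Clause lengths: 3, 3, 3, 3.
Sum = 3 + 3 + 3 + 3 = 12.

12


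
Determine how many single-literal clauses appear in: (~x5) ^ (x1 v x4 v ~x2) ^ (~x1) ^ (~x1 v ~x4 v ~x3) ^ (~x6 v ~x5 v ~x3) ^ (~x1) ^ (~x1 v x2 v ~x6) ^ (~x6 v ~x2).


A unit clause contains exactly one literal.
Unit clauses found: (~x5), (~x1), (~x1).
Count = 3.

3


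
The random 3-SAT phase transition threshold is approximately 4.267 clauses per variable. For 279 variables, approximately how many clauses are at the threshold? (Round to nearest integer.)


The 3-SAT phase transition occurs at approximately 4.267 clauses per variable.
m = 4.267 * 279 = 1190.493.
Rounded to nearest integer: 1190.

1190


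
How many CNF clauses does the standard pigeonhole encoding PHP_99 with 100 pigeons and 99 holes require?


The PHP encoding has two parts:
1) At-least-one-hole clauses: 100 (one per pigeon, each with 99 literals).
2) At-most-one-pigeon-per-hole clauses: 99 holes * C(100,2) = 99 * 4950 = 490050.
Total clauses = 100 + 490050 = 490150.

490150


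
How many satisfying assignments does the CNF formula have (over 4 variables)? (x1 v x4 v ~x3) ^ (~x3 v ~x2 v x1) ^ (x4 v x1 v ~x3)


Enumerate all 16 truth assignments over 4 variables.
Test each against every clause.
Satisfying assignments found: 13.

13


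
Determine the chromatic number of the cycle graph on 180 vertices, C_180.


A cycle on an even number of vertices is bipartite: alternate two colors around the cycle.
Since 180 is even, two colors suffice, and at least two are needed because the graph has edges.
Chromatic number = 2.

2


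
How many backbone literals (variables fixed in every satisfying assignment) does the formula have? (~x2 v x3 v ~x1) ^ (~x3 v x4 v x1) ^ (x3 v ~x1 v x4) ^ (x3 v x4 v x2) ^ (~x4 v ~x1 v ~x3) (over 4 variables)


Find all satisfying assignments: 8 model(s).
Check which variables have the same value in every model.
No variable is fixed across all models.
Backbone size = 0.

0


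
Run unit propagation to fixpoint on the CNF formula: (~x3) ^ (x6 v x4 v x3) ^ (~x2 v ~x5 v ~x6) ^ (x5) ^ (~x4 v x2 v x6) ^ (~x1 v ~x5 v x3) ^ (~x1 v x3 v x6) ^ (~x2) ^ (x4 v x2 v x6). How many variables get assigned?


Unit propagation repeatedly assigns the literal in any unit clause, then simplifies.
Assignments in order: x3 = F, x5 = T, x1 = F, x2 = F.
No further unit clauses remain.
Total variables assigned = 4.

4


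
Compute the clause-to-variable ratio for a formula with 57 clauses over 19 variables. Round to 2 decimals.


Clause-to-variable ratio = clauses / variables.
57 / 19 = 3.0.

3.0


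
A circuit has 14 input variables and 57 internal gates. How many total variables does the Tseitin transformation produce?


The Tseitin transformation introduces one auxiliary variable per gate.
Total variables = inputs + gates = 14 + 57 = 71.

71


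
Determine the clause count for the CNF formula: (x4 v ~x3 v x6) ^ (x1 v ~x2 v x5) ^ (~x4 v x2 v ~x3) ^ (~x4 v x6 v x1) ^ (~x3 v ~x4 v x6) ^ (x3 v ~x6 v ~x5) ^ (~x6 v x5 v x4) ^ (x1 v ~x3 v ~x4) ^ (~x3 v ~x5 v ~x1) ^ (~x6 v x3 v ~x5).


Each group enclosed in parentheses joined by ^ is one clause.
Counting the conjuncts: 10 clauses.

10


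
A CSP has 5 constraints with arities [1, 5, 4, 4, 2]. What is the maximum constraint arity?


The arities are: 1, 5, 4, 4, 2.
Scan for the maximum value.
Maximum arity = 5.

5


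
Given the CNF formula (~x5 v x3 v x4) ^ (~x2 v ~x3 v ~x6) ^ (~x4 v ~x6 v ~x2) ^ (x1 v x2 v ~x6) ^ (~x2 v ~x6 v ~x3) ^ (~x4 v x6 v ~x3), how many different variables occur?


Identify each distinct variable in the formula.
Variables found: x1, x2, x3, x4, x5, x6.
Total distinct variables = 6.

6


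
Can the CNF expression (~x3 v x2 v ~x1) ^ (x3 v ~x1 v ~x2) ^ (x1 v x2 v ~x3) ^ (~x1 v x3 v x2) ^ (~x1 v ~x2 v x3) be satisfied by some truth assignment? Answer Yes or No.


Check all 8 possible truth assignments.
Number of satisfying assignments found: 4.
The formula is satisfiable.

Yes


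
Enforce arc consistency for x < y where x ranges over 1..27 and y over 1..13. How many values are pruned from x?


For the constraint x < y, x needs a supporting value in y's domain.
x can be at most 12 (one less than y's maximum).
Valid x values from domain: 12 out of 27.
Pruned = 27 - 12 = 15.

15


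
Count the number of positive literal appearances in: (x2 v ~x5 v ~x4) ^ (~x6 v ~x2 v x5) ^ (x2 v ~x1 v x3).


Scan each clause for unnegated literals.
Clause 1: 1 positive; Clause 2: 1 positive; Clause 3: 2 positive.
Total positive literal occurrences = 4.

4


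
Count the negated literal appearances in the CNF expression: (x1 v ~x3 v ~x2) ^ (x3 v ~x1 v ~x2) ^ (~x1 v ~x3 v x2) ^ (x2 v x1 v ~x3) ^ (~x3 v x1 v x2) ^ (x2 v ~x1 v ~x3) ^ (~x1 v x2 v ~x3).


Scan each clause for negated literals.
Clause 1: 2 negative; Clause 2: 2 negative; Clause 3: 2 negative; Clause 4: 1 negative; Clause 5: 1 negative; Clause 6: 2 negative; Clause 7: 2 negative.
Total negative literal occurrences = 12.

12


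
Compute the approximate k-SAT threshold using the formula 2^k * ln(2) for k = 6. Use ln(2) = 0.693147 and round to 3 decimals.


Using the asymptotic formula: threshold ~ 2^k * ln(2).
2^6 = 64.
64 * 0.693147 = 44.361.

44.361


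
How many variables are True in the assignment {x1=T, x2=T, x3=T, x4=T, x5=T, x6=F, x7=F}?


The weight is the number of variables assigned True.
True variables: x1, x2, x3, x4, x5.
Weight = 5.

5


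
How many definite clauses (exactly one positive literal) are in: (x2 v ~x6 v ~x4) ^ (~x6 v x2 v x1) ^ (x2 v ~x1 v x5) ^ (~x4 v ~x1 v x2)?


A definite clause has exactly one positive literal.
Clause 1: 1 positive -> definite
Clause 2: 2 positive -> not definite
Clause 3: 2 positive -> not definite
Clause 4: 1 positive -> definite
Definite clause count = 2.

2


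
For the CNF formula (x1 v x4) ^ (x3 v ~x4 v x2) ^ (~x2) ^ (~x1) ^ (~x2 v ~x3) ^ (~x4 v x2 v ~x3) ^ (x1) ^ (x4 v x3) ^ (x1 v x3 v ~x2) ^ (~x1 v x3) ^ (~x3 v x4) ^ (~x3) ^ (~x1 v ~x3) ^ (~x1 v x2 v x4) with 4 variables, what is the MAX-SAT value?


Enumerate all 16 truth assignments.
For each, count how many of the 14 clauses are satisfied.
The formula is not fully satisfiable, so the maximum is below 14.
Maximum simultaneously satisfiable clauses = 12.

12


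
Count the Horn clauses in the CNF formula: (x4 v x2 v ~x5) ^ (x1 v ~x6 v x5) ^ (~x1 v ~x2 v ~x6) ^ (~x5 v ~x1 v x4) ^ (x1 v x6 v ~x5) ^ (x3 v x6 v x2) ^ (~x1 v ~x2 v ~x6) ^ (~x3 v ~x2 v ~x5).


A Horn clause has at most one positive literal.
Clause 1: 2 positive lit(s) -> not Horn
Clause 2: 2 positive lit(s) -> not Horn
Clause 3: 0 positive lit(s) -> Horn
Clause 4: 1 positive lit(s) -> Horn
Clause 5: 2 positive lit(s) -> not Horn
Clause 6: 3 positive lit(s) -> not Horn
Clause 7: 0 positive lit(s) -> Horn
Clause 8: 0 positive lit(s) -> Horn
Total Horn clauses = 4.

4


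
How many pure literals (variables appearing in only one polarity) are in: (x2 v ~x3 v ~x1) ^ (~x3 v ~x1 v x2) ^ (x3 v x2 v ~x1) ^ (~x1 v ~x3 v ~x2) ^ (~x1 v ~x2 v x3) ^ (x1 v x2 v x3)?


A pure literal appears in only one polarity across all clauses.
No pure literals found.
Count = 0.

0


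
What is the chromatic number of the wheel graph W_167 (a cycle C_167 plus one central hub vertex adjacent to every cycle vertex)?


W_167 consists of the cycle C_167 together with a hub vertex adjacent to every cycle vertex.
The cycle C_167 needs 3 colors (odd cycle -> 3).
The hub is adjacent to every cycle vertex, so it must receive a new color distinct from all of them.
Chromatic number = 3 + 1 = 4.

4


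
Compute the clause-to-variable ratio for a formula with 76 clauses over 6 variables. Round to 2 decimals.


Clause-to-variable ratio = clauses / variables.
76 / 6 = 12.67.

12.67


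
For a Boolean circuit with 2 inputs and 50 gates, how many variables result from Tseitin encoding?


The Tseitin transformation introduces one auxiliary variable per gate.
Total variables = inputs + gates = 2 + 50 = 52.

52


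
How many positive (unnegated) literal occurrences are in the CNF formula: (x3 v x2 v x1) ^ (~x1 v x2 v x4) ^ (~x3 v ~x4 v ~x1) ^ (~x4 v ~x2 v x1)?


Scan each clause for unnegated literals.
Clause 1: 3 positive; Clause 2: 2 positive; Clause 3: 0 positive; Clause 4: 1 positive.
Total positive literal occurrences = 6.

6


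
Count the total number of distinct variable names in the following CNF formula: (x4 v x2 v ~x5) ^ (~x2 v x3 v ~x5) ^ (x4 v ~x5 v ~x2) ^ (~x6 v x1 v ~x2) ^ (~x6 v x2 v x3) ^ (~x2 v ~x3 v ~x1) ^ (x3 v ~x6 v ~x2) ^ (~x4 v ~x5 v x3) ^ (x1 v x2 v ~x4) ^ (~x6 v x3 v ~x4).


Identify each distinct variable in the formula.
Variables found: x1, x2, x3, x4, x5, x6.
Total distinct variables = 6.

6


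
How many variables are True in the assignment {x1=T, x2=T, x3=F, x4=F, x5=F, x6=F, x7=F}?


The weight is the number of variables assigned True.
True variables: x1, x2.
Weight = 2.

2


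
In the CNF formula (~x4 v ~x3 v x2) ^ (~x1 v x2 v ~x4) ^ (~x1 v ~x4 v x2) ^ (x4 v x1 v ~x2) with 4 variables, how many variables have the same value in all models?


Find all satisfying assignments: 11 model(s).
Check which variables have the same value in every model.
No variable is fixed across all models.
Backbone size = 0.

0


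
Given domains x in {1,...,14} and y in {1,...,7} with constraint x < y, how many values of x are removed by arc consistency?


For the constraint x < y, x needs a supporting value in y's domain.
x can be at most 6 (one less than y's maximum).
Valid x values from domain: 6 out of 14.
Pruned = 14 - 6 = 8.

8


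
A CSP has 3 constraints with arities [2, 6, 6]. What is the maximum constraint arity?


The arities are: 2, 6, 6.
Scan for the maximum value.
Maximum arity = 6.

6


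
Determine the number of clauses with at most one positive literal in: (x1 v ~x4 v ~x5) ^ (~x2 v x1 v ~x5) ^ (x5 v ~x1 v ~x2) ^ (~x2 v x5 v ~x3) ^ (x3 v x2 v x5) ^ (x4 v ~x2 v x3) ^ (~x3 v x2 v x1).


A Horn clause has at most one positive literal.
Clause 1: 1 positive lit(s) -> Horn
Clause 2: 1 positive lit(s) -> Horn
Clause 3: 1 positive lit(s) -> Horn
Clause 4: 1 positive lit(s) -> Horn
Clause 5: 3 positive lit(s) -> not Horn
Clause 6: 2 positive lit(s) -> not Horn
Clause 7: 2 positive lit(s) -> not Horn
Total Horn clauses = 4.

4


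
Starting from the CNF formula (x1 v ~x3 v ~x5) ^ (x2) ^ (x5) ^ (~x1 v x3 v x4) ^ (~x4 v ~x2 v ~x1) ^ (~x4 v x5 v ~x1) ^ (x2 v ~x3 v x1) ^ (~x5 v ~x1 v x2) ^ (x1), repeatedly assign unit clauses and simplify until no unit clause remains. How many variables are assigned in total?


Unit propagation repeatedly assigns the literal in any unit clause, then simplifies.
Assignments in order: x2 = T, x5 = T, x1 = T, x4 = F, x3 = T.
No further unit clauses remain.
Total variables assigned = 5.

5


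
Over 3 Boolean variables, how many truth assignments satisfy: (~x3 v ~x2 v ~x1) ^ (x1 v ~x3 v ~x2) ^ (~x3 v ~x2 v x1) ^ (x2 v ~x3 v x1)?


Enumerate all 8 truth assignments over 3 variables.
Test each against every clause.
Satisfying assignments found: 5.

5


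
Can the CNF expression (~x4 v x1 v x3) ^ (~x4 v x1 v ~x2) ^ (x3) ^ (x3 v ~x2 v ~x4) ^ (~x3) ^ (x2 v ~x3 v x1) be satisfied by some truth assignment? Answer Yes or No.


Check all 16 possible truth assignments.
Number of satisfying assignments found: 0.
The formula is unsatisfiable.

No


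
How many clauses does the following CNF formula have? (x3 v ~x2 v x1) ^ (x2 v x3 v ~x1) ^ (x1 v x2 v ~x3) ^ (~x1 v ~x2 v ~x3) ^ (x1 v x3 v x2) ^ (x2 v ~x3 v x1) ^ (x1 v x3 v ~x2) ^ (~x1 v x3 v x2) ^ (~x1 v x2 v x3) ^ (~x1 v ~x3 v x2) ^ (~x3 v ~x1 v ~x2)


Each group enclosed in parentheses joined by ^ is one clause.
Counting the conjuncts: 11 clauses.

11


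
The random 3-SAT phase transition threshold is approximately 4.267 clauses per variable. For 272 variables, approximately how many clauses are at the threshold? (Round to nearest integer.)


The 3-SAT phase transition occurs at approximately 4.267 clauses per variable.
m = 4.267 * 272 = 1160.624.
Rounded to nearest integer: 1161.

1161


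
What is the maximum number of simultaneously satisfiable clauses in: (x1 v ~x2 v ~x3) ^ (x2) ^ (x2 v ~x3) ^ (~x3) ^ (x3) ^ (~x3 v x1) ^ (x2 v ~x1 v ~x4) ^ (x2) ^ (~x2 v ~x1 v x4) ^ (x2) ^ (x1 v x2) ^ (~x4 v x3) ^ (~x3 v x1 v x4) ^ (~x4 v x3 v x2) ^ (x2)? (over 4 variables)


Enumerate all 16 truth assignments.
For each, count how many of the 15 clauses are satisfied.
The formula is not fully satisfiable, so the maximum is below 15.
Maximum simultaneously satisfiable clauses = 14.

14


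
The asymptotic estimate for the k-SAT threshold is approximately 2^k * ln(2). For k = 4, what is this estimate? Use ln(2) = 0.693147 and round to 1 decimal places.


Using the asymptotic formula: threshold ~ 2^k * ln(2).
2^4 = 16.
16 * 0.693147 = 11.1.

11.1


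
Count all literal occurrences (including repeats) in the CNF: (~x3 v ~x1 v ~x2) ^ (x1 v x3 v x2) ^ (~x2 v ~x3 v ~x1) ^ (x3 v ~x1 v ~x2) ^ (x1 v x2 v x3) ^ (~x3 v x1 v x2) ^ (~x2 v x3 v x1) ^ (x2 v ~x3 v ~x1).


Clause lengths: 3, 3, 3, 3, 3, 3, 3, 3.
Sum = 3 + 3 + 3 + 3 + 3 + 3 + 3 + 3 = 24.

24


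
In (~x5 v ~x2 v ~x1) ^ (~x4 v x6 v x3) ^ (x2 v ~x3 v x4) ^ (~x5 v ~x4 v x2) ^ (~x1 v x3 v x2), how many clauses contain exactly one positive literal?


A definite clause has exactly one positive literal.
Clause 1: 0 positive -> not definite
Clause 2: 2 positive -> not definite
Clause 3: 2 positive -> not definite
Clause 4: 1 positive -> definite
Clause 5: 2 positive -> not definite
Definite clause count = 1.

1


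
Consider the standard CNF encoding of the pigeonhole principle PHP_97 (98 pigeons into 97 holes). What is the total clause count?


The PHP encoding has two parts:
1) At-least-one-hole clauses: 98 (one per pigeon, each with 97 literals).
2) At-most-one-pigeon-per-hole clauses: 97 holes * C(98,2) = 97 * 4753 = 461041.
Total clauses = 98 + 461041 = 461139.

461139


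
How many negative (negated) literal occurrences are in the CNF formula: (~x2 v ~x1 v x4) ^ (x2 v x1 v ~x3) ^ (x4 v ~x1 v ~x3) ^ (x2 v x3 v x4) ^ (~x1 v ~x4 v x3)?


Scan each clause for negated literals.
Clause 1: 2 negative; Clause 2: 1 negative; Clause 3: 2 negative; Clause 4: 0 negative; Clause 5: 2 negative.
Total negative literal occurrences = 7.

7


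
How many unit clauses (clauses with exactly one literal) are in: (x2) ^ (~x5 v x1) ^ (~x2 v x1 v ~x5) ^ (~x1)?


A unit clause contains exactly one literal.
Unit clauses found: (x2), (~x1).
Count = 2.

2


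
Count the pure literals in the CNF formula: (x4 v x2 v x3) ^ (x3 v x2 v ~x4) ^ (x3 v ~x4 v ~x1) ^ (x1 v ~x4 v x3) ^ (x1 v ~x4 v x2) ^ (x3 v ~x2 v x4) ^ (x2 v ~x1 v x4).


A pure literal appears in only one polarity across all clauses.
Pure literals: x3 (positive only).
Count = 1.

1


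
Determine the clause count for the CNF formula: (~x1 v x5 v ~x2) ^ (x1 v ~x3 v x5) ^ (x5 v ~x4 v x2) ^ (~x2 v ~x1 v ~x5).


Each group enclosed in parentheses joined by ^ is one clause.
Counting the conjuncts: 4 clauses.

4


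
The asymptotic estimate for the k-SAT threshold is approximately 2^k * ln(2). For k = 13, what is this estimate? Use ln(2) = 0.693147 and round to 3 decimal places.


Using the asymptotic formula: threshold ~ 2^k * ln(2).
2^13 = 8192.
8192 * 0.693147 = 5678.26.

5678.26


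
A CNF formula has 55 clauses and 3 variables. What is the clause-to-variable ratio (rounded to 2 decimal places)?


Clause-to-variable ratio = clauses / variables.
55 / 3 = 18.33.

18.33


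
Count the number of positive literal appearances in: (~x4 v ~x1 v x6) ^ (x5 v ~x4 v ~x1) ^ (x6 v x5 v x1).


Scan each clause for unnegated literals.
Clause 1: 1 positive; Clause 2: 1 positive; Clause 3: 3 positive.
Total positive literal occurrences = 5.

5


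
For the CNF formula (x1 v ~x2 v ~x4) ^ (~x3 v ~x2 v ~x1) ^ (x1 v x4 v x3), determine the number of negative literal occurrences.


Scan each clause for negated literals.
Clause 1: 2 negative; Clause 2: 3 negative; Clause 3: 0 negative.
Total negative literal occurrences = 5.

5


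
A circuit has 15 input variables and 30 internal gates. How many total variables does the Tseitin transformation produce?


The Tseitin transformation introduces one auxiliary variable per gate.
Total variables = inputs + gates = 15 + 30 = 45.

45


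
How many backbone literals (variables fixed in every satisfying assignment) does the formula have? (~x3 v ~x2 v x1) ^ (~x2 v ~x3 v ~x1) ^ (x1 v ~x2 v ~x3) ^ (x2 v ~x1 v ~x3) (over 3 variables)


Find all satisfying assignments: 5 model(s).
Check which variables have the same value in every model.
No variable is fixed across all models.
Backbone size = 0.

0


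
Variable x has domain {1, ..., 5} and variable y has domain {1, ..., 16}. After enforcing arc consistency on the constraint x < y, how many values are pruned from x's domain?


For the constraint x < y, x needs a supporting value in y's domain.
x can be at most 15 (one less than y's maximum).
Valid x values from domain: 5 out of 5.
Pruned = 5 - 5 = 0.

0


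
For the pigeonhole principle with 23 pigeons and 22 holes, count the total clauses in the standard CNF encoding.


The PHP encoding has two parts:
1) At-least-one-hole clauses: 23 (one per pigeon, each with 22 literals).
2) At-most-one-pigeon-per-hole clauses: 22 holes * C(23,2) = 22 * 253 = 5566.
Total clauses = 23 + 5566 = 5589.

5589


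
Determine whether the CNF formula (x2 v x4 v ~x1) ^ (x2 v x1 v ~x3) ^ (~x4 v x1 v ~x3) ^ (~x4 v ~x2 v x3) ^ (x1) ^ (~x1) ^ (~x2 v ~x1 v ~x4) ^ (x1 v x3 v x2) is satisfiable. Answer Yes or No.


Check all 16 possible truth assignments.
Number of satisfying assignments found: 0.
The formula is unsatisfiable.

No


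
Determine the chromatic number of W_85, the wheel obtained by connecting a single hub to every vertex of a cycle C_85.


W_85 consists of the cycle C_85 together with a hub vertex adjacent to every cycle vertex.
The cycle C_85 needs 3 colors (odd cycle -> 3).
The hub is adjacent to every cycle vertex, so it must receive a new color distinct from all of them.
Chromatic number = 3 + 1 = 4.

4


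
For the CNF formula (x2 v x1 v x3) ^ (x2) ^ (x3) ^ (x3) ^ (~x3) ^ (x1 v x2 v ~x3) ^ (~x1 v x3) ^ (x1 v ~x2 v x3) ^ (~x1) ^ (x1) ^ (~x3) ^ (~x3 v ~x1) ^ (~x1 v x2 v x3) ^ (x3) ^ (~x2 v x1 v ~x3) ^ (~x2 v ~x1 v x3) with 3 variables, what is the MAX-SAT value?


Enumerate all 8 truth assignments.
For each, count how many of the 16 clauses are satisfied.
The formula is not fully satisfiable, so the maximum is below 16.
Maximum simultaneously satisfiable clauses = 12.

12


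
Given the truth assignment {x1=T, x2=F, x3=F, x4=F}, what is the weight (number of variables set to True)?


The weight is the number of variables assigned True.
True variables: x1.
Weight = 1.

1


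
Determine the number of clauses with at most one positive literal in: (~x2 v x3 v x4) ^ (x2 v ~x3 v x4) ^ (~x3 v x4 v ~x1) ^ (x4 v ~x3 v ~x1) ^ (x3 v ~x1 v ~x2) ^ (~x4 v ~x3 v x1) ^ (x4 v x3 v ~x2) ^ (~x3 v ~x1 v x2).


A Horn clause has at most one positive literal.
Clause 1: 2 positive lit(s) -> not Horn
Clause 2: 2 positive lit(s) -> not Horn
Clause 3: 1 positive lit(s) -> Horn
Clause 4: 1 positive lit(s) -> Horn
Clause 5: 1 positive lit(s) -> Horn
Clause 6: 1 positive lit(s) -> Horn
Clause 7: 2 positive lit(s) -> not Horn
Clause 8: 1 positive lit(s) -> Horn
Total Horn clauses = 5.

5


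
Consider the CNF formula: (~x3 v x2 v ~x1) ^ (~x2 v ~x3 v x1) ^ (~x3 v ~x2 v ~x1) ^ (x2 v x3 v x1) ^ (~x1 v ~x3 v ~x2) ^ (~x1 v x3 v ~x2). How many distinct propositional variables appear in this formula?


Identify each distinct variable in the formula.
Variables found: x1, x2, x3.
Total distinct variables = 3.

3


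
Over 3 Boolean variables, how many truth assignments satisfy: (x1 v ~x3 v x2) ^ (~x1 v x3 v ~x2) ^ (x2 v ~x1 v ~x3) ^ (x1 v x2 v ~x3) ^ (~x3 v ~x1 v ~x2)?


Enumerate all 8 truth assignments over 3 variables.
Test each against every clause.
Satisfying assignments found: 4.

4


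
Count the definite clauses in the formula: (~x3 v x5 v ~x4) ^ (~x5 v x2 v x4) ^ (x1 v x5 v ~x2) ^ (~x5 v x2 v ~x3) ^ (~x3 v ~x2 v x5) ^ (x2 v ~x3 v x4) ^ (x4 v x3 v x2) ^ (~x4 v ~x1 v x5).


A definite clause has exactly one positive literal.
Clause 1: 1 positive -> definite
Clause 2: 2 positive -> not definite
Clause 3: 2 positive -> not definite
Clause 4: 1 positive -> definite
Clause 5: 1 positive -> definite
Clause 6: 2 positive -> not definite
Clause 7: 3 positive -> not definite
Clause 8: 1 positive -> definite
Definite clause count = 4.

4


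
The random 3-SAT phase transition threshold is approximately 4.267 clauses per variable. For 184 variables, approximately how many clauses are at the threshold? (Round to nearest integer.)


The 3-SAT phase transition occurs at approximately 4.267 clauses per variable.
m = 4.267 * 184 = 785.128.
Rounded to nearest integer: 785.

785


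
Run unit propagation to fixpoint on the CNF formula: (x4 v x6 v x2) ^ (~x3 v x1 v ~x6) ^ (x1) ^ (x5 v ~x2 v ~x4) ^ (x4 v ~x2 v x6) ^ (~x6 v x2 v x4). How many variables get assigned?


Unit propagation repeatedly assigns the literal in any unit clause, then simplifies.
Assignments in order: x1 = T.
No further unit clauses remain.
Total variables assigned = 1.

1


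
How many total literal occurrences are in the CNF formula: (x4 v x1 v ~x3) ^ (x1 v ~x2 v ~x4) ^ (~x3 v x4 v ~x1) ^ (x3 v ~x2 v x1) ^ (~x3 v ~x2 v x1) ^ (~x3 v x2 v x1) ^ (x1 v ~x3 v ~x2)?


Clause lengths: 3, 3, 3, 3, 3, 3, 3.
Sum = 3 + 3 + 3 + 3 + 3 + 3 + 3 = 21.

21


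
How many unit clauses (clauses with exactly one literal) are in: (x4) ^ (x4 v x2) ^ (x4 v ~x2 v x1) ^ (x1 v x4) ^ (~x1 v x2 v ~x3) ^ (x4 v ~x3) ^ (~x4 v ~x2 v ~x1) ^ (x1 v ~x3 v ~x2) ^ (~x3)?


A unit clause contains exactly one literal.
Unit clauses found: (x4), (~x3).
Count = 2.

2


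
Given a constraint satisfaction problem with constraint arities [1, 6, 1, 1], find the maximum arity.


The arities are: 1, 6, 1, 1.
Scan for the maximum value.
Maximum arity = 6.

6


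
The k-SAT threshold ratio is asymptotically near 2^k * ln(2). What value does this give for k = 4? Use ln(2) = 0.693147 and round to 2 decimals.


Using the asymptotic formula: threshold ~ 2^k * ln(2).
2^4 = 16.
16 * 0.693147 = 11.09.

11.09


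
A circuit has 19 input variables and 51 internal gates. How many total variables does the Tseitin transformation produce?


The Tseitin transformation introduces one auxiliary variable per gate.
Total variables = inputs + gates = 19 + 51 = 70.

70


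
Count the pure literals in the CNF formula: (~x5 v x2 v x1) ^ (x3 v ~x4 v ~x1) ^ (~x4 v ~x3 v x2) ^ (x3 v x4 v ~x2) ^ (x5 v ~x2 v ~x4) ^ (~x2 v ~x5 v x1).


A pure literal appears in only one polarity across all clauses.
No pure literals found.
Count = 0.

0


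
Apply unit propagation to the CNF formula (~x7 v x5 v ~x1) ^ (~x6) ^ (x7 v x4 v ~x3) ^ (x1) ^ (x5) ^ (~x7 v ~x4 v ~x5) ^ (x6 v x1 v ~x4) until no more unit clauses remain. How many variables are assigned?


Unit propagation repeatedly assigns the literal in any unit clause, then simplifies.
Assignments in order: x6 = F, x1 = T, x5 = T.
No further unit clauses remain.
Total variables assigned = 3.

3


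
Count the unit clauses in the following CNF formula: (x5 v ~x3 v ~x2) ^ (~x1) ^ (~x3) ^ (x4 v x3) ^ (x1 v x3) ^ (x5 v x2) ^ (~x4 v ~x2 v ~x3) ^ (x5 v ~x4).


A unit clause contains exactly one literal.
Unit clauses found: (~x1), (~x3).
Count = 2.

2


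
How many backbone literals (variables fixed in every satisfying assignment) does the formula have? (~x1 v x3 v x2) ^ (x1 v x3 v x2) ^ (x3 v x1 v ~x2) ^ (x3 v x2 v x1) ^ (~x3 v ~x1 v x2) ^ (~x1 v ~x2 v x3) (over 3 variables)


Find all satisfying assignments: 3 model(s).
Check which variables have the same value in every model.
Fixed variables: x3=T.
Backbone size = 1.

1


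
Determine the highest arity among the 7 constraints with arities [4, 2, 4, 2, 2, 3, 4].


The arities are: 4, 2, 4, 2, 2, 3, 4.
Scan for the maximum value.
Maximum arity = 4.

4


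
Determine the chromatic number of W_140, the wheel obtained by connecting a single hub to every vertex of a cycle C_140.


W_140 consists of the cycle C_140 together with a hub vertex adjacent to every cycle vertex.
The cycle C_140 needs 2 colors (even cycle -> 2).
The hub is adjacent to every cycle vertex, so it must receive a new color distinct from all of them.
Chromatic number = 2 + 1 = 3.

3


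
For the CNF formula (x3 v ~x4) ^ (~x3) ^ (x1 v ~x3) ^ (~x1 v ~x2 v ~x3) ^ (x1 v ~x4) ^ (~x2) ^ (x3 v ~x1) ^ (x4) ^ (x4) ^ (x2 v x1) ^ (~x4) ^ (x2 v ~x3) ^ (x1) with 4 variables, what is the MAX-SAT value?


Enumerate all 16 truth assignments.
For each, count how many of the 13 clauses are satisfied.
The formula is not fully satisfiable, so the maximum is below 13.
Maximum simultaneously satisfiable clauses = 10.

10


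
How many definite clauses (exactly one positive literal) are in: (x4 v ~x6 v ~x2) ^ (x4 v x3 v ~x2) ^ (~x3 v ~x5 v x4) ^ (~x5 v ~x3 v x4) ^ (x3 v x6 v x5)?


A definite clause has exactly one positive literal.
Clause 1: 1 positive -> definite
Clause 2: 2 positive -> not definite
Clause 3: 1 positive -> definite
Clause 4: 1 positive -> definite
Clause 5: 3 positive -> not definite
Definite clause count = 3.

3


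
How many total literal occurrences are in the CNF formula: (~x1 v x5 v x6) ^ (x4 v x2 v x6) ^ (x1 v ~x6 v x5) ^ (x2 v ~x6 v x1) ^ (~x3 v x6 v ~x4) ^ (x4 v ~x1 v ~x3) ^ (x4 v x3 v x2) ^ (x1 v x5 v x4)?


Clause lengths: 3, 3, 3, 3, 3, 3, 3, 3.
Sum = 3 + 3 + 3 + 3 + 3 + 3 + 3 + 3 = 24.

24


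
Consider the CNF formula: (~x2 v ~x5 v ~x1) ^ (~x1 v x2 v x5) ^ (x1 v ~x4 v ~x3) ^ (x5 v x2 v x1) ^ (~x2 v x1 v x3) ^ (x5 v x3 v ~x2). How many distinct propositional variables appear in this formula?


Identify each distinct variable in the formula.
Variables found: x1, x2, x3, x4, x5.
Total distinct variables = 5.

5


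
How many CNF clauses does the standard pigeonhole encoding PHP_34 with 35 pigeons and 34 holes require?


The PHP encoding has two parts:
1) At-least-one-hole clauses: 35 (one per pigeon, each with 34 literals).
2) At-most-one-pigeon-per-hole clauses: 34 holes * C(35,2) = 34 * 595 = 20230.
Total clauses = 35 + 20230 = 20265.

20265


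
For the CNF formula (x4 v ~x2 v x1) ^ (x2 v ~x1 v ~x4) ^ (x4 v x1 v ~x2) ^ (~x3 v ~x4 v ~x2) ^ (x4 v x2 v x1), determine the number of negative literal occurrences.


Scan each clause for negated literals.
Clause 1: 1 negative; Clause 2: 2 negative; Clause 3: 1 negative; Clause 4: 3 negative; Clause 5: 0 negative.
Total negative literal occurrences = 7.

7


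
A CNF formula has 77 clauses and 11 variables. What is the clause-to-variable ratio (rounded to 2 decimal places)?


Clause-to-variable ratio = clauses / variables.
77 / 11 = 7.0.

7.0


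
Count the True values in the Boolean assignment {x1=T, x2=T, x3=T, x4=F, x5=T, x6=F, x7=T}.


The weight is the number of variables assigned True.
True variables: x1, x2, x3, x5, x7.
Weight = 5.

5


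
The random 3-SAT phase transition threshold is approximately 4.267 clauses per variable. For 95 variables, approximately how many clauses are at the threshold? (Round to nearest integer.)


The 3-SAT phase transition occurs at approximately 4.267 clauses per variable.
m = 4.267 * 95 = 405.365.
Rounded to nearest integer: 405.

405


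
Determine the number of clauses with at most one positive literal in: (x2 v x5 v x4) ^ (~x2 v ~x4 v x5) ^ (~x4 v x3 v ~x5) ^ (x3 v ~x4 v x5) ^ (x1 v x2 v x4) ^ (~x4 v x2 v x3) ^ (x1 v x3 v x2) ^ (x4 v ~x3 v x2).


A Horn clause has at most one positive literal.
Clause 1: 3 positive lit(s) -> not Horn
Clause 2: 1 positive lit(s) -> Horn
Clause 3: 1 positive lit(s) -> Horn
Clause 4: 2 positive lit(s) -> not Horn
Clause 5: 3 positive lit(s) -> not Horn
Clause 6: 2 positive lit(s) -> not Horn
Clause 7: 3 positive lit(s) -> not Horn
Clause 8: 2 positive lit(s) -> not Horn
Total Horn clauses = 2.

2


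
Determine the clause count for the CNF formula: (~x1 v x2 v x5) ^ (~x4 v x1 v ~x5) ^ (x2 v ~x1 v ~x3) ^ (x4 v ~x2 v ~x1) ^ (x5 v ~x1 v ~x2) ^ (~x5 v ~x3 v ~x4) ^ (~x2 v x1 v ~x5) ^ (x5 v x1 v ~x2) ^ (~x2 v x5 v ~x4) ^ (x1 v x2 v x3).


Each group enclosed in parentheses joined by ^ is one clause.
Counting the conjuncts: 10 clauses.

10


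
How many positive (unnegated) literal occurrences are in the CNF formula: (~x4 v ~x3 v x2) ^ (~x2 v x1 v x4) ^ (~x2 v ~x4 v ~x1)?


Scan each clause for unnegated literals.
Clause 1: 1 positive; Clause 2: 2 positive; Clause 3: 0 positive.
Total positive literal occurrences = 3.

3


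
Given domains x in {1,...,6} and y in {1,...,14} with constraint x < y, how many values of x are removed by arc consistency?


For the constraint x < y, x needs a supporting value in y's domain.
x can be at most 13 (one less than y's maximum).
Valid x values from domain: 6 out of 6.
Pruned = 6 - 6 = 0.

0


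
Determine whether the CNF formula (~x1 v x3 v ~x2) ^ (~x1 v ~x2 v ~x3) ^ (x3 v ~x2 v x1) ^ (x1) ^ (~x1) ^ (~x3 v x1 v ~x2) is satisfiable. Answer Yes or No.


Check all 8 possible truth assignments.
Number of satisfying assignments found: 0.
The formula is unsatisfiable.

No


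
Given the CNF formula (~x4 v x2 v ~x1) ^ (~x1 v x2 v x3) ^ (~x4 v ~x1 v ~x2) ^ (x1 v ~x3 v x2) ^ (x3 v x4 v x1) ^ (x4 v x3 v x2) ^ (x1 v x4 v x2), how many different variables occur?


Identify each distinct variable in the formula.
Variables found: x1, x2, x3, x4.
Total distinct variables = 4.

4


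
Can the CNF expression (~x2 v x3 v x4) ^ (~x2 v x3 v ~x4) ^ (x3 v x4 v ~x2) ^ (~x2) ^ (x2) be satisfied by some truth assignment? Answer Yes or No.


Check all 16 possible truth assignments.
Number of satisfying assignments found: 0.
The formula is unsatisfiable.

No


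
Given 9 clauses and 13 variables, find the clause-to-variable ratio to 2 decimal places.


Clause-to-variable ratio = clauses / variables.
9 / 13 = 0.69.

0.69


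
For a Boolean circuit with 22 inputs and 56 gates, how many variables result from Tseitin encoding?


The Tseitin transformation introduces one auxiliary variable per gate.
Total variables = inputs + gates = 22 + 56 = 78.

78


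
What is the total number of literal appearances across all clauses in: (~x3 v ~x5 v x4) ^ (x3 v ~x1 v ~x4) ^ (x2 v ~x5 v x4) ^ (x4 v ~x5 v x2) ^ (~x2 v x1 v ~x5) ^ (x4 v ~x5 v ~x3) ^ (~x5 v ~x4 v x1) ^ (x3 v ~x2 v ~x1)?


Clause lengths: 3, 3, 3, 3, 3, 3, 3, 3.
Sum = 3 + 3 + 3 + 3 + 3 + 3 + 3 + 3 = 24.

24


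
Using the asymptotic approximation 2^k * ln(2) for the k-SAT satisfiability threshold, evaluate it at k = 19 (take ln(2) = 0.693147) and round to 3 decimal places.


Using the asymptotic formula: threshold ~ 2^k * ln(2).
2^19 = 524288.
524288 * 0.693147 = 363408.654.

363408.654


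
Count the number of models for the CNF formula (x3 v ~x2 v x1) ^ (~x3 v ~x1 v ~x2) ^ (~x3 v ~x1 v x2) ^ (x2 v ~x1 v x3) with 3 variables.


Enumerate all 8 truth assignments over 3 variables.
Test each against every clause.
Satisfying assignments found: 4.

4


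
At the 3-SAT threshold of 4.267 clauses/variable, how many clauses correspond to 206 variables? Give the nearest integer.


The 3-SAT phase transition occurs at approximately 4.267 clauses per variable.
m = 4.267 * 206 = 879.002.
Rounded to nearest integer: 879.

879


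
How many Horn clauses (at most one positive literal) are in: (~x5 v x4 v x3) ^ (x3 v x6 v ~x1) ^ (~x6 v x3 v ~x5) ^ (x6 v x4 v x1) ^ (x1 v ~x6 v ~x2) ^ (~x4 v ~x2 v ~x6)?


A Horn clause has at most one positive literal.
Clause 1: 2 positive lit(s) -> not Horn
Clause 2: 2 positive lit(s) -> not Horn
Clause 3: 1 positive lit(s) -> Horn
Clause 4: 3 positive lit(s) -> not Horn
Clause 5: 1 positive lit(s) -> Horn
Clause 6: 0 positive lit(s) -> Horn
Total Horn clauses = 3.

3


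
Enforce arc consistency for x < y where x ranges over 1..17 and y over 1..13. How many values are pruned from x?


For the constraint x < y, x needs a supporting value in y's domain.
x can be at most 12 (one less than y's maximum).
Valid x values from domain: 12 out of 17.
Pruned = 17 - 12 = 5.

5


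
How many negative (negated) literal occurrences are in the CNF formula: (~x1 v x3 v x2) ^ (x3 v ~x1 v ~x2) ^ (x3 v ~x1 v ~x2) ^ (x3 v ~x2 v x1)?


Scan each clause for negated literals.
Clause 1: 1 negative; Clause 2: 2 negative; Clause 3: 2 negative; Clause 4: 1 negative.
Total negative literal occurrences = 6.

6


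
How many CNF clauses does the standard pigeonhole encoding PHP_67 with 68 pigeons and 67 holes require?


The PHP encoding has two parts:
1) At-least-one-hole clauses: 68 (one per pigeon, each with 67 literals).
2) At-most-one-pigeon-per-hole clauses: 67 holes * C(68,2) = 67 * 2278 = 152626.
Total clauses = 68 + 152626 = 152694.

152694


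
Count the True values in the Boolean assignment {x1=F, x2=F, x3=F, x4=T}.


The weight is the number of variables assigned True.
True variables: x4.
Weight = 1.

1


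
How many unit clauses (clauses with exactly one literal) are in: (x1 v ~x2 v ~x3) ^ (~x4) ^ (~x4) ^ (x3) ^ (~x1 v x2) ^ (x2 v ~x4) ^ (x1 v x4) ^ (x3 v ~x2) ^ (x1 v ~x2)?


A unit clause contains exactly one literal.
Unit clauses found: (~x4), (~x4), (x3).
Count = 3.

3


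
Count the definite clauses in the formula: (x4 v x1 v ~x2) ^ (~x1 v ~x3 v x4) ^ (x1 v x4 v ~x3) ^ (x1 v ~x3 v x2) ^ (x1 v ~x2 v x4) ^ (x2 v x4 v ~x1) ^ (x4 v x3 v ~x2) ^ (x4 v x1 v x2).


A definite clause has exactly one positive literal.
Clause 1: 2 positive -> not definite
Clause 2: 1 positive -> definite
Clause 3: 2 positive -> not definite
Clause 4: 2 positive -> not definite
Clause 5: 2 positive -> not definite
Clause 6: 2 positive -> not definite
Clause 7: 2 positive -> not definite
Clause 8: 3 positive -> not definite
Definite clause count = 1.

1


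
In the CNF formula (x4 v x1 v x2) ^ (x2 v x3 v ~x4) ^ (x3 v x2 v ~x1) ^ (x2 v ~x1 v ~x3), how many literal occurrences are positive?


Scan each clause for unnegated literals.
Clause 1: 3 positive; Clause 2: 2 positive; Clause 3: 2 positive; Clause 4: 1 positive.
Total positive literal occurrences = 8.

8


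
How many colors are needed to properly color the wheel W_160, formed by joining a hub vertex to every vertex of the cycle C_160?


W_160 consists of the cycle C_160 together with a hub vertex adjacent to every cycle vertex.
The cycle C_160 needs 2 colors (even cycle -> 2).
The hub is adjacent to every cycle vertex, so it must receive a new color distinct from all of them.
Chromatic number = 2 + 1 = 3.

3


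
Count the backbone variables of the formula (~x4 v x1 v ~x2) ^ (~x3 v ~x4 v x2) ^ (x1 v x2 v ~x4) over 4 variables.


Find all satisfying assignments: 11 model(s).
Check which variables have the same value in every model.
No variable is fixed across all models.
Backbone size = 0.

0


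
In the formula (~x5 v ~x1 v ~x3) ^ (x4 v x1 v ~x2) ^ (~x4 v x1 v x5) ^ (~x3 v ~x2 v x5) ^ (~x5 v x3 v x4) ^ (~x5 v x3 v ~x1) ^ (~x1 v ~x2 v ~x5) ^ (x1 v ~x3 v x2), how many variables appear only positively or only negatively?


A pure literal appears in only one polarity across all clauses.
No pure literals found.
Count = 0.

0


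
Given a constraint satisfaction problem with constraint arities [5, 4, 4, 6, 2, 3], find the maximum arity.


The arities are: 5, 4, 4, 6, 2, 3.
Scan for the maximum value.
Maximum arity = 6.

6


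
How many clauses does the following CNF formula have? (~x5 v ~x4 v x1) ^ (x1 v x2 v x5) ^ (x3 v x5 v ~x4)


Each group enclosed in parentheses joined by ^ is one clause.
Counting the conjuncts: 3 clauses.

3


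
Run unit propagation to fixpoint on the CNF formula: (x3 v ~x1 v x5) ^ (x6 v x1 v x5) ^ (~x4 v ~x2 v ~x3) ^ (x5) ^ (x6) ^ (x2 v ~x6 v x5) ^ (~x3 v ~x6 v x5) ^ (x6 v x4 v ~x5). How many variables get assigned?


Unit propagation repeatedly assigns the literal in any unit clause, then simplifies.
Assignments in order: x5 = T, x6 = T.
No further unit clauses remain.
Total variables assigned = 2.

2


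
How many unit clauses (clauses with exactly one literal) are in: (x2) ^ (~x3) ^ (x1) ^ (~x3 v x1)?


A unit clause contains exactly one literal.
Unit clauses found: (x2), (~x3), (x1).
Count = 3.

3


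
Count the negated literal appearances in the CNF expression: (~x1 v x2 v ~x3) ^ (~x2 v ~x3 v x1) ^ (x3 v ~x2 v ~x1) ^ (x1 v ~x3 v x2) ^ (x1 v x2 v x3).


Scan each clause for negated literals.
Clause 1: 2 negative; Clause 2: 2 negative; Clause 3: 2 negative; Clause 4: 1 negative; Clause 5: 0 negative.
Total negative literal occurrences = 7.

7


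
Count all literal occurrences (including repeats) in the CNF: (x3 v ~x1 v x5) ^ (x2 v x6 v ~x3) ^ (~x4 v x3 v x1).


Clause lengths: 3, 3, 3.
Sum = 3 + 3 + 3 = 9.

9


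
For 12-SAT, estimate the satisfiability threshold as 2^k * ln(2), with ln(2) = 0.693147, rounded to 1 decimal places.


Using the asymptotic formula: threshold ~ 2^k * ln(2).
2^12 = 4096.
4096 * 0.693147 = 2839.1.

2839.1


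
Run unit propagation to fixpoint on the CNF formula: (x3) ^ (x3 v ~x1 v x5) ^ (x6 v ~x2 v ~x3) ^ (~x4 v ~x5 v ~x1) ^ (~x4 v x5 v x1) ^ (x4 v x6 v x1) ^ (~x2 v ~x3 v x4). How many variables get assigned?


Unit propagation repeatedly assigns the literal in any unit clause, then simplifies.
Assignments in order: x3 = T.
No further unit clauses remain.
Total variables assigned = 1.

1


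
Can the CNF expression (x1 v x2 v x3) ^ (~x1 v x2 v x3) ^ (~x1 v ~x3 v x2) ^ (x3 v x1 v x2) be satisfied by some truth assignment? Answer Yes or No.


Check all 8 possible truth assignments.
Number of satisfying assignments found: 5.
The formula is satisfiable.

Yes
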